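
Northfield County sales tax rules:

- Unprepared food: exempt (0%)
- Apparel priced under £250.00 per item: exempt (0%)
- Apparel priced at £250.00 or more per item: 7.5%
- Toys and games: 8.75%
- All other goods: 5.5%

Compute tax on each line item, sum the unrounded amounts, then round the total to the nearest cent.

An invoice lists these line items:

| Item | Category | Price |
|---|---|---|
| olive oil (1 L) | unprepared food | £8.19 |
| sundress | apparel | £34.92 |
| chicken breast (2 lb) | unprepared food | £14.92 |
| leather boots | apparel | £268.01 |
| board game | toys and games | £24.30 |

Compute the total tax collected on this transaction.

£22.23

Olive oil (1 L) £8.19: unprepared food → 0% → £0.00
Sundress £34.92: apparel, under £250.00 → 0% → £0.00
Chicken breast (2 lb) £14.92: unprepared food → 0% → £0.00
Leather boots £268.01: apparel, £250.00 or more → 7.5% → £20.10075
Board game £24.30: toys and games → 8.75% → £2.12625
Unrounded tax sum = £22.227 → £22.23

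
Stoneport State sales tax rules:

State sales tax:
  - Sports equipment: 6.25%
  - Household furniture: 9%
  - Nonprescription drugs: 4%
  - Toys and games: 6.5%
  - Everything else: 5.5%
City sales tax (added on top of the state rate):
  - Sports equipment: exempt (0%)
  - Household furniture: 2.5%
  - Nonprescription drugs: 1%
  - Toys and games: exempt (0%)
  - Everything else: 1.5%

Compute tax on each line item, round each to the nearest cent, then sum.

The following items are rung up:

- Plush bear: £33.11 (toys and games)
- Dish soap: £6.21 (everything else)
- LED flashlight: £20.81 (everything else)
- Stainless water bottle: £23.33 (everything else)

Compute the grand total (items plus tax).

Plush bear £33.11: toys and games → 6.5% + 0% city = 6.5% → £2.15
Dish soap £6.21: everything else → 5.5% + 1.5% city = 7% → £0.43
LED flashlight £20.81: everything else → 5.5% + 1.5% city = 7% → £1.46
Stainless water bottle £23.33: everything else → 5.5% + 1.5% city = 7% → £1.63
Subtotal = £83.46; tax = £5.67; total due = £89.13

£89.13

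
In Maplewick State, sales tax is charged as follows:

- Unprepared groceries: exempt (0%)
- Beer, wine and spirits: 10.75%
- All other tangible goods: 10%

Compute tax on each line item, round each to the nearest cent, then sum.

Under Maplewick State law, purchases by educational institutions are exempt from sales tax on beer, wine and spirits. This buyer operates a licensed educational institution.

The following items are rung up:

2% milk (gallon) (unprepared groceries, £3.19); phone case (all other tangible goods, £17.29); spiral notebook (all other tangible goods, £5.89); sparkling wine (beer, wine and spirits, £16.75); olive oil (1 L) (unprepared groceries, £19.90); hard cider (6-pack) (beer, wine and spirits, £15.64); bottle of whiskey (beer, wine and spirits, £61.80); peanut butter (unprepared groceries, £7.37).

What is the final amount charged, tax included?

£150.15

2% milk (gallon) £3.19: unprepared groceries → 0% → £0.00
Phone case £17.29: all other tangible goods → 10% → £1.73
Spiral notebook £5.89: all other tangible goods → 10% → £0.59
Sparkling wine £16.75: beer, wine and spirits, buyer-exempt → 0% → £0.00
Olive oil (1 L) £19.90: unprepared groceries → 0% → £0.00
Hard cider (6-pack) £15.64: beer, wine and spirits, buyer-exempt → 0% → £0.00
Bottle of whiskey £61.80: beer, wine and spirits, buyer-exempt → 0% → £0.00
Peanut butter £7.37: unprepared groceries → 0% → £0.00
Subtotal = £147.83; tax = £2.32; total due = £150.15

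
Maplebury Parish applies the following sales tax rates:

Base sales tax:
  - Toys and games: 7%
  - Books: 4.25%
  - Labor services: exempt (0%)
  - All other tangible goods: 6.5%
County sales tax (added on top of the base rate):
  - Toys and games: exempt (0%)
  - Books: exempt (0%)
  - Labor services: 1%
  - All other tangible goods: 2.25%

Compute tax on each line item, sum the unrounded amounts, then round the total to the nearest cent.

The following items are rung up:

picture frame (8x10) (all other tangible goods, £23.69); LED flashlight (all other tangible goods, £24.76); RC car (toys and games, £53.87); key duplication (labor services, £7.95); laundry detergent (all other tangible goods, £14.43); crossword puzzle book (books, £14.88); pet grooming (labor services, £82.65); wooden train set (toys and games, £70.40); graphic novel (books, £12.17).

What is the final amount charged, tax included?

£321.06

Picture frame (8x10) £23.69: all other tangible goods → 6.5% + 2.25% county = 8.75% → £2.072875
LED flashlight £24.76: all other tangible goods → 6.5% + 2.25% county = 8.75% → £2.1665
RC car £53.87: toys and games → 7% + 0% county = 7% → £3.7709
Key duplication £7.95: labor services → 0% + 1% county = 1% → £0.0795
Laundry detergent £14.43: all other tangible goods → 6.5% + 2.25% county = 8.75% → £1.262625
Crossword puzzle book £14.88: books → 4.25% + 0% county = 4.25% → £0.6324
Pet grooming £82.65: labor services → 0% + 1% county = 1% → £0.8265
Wooden train set £70.40: toys and games → 7% + 0% county = 7% → £4.928
Graphic novel £12.17: books → 4.25% + 0% county = 4.25% → £0.517225
Subtotal = £304.80; unrounded tax = £16.256525 → £16.26; total due = £321.06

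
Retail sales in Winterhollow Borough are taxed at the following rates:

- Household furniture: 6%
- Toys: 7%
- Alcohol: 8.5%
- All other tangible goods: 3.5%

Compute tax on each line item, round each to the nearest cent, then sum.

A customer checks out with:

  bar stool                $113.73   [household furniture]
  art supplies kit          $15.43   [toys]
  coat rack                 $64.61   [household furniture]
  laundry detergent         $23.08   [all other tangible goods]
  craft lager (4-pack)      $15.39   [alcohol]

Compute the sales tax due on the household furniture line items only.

Bar stool $113.73: household furniture → 6% → $6.82
Coat rack $64.61: household furniture → 6% → $3.88
Tax on household furniture = $6.82 + $3.88 = $10.70

$10.70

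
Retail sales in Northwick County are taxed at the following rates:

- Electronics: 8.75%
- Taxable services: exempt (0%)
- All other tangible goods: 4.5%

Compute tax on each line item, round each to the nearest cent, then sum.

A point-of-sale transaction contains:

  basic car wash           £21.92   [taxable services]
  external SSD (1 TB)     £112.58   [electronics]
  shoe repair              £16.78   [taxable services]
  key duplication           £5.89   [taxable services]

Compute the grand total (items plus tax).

£167.02

Basic car wash £21.92: taxable services → 0% → £0.00
External SSD (1 TB) £112.58: electronics → 8.75% → £9.85
Shoe repair £16.78: taxable services → 0% → £0.00
Key duplication £5.89: taxable services → 0% → £0.00
Subtotal = £157.17; tax = £9.85; total due = £167.02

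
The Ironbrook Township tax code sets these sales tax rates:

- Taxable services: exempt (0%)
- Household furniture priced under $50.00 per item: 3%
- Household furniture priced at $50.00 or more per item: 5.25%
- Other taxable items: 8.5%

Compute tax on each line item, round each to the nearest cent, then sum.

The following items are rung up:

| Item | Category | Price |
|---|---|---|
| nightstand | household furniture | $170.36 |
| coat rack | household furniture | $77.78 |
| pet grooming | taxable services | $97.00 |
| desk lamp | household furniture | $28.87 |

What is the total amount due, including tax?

Nightstand $170.36: household furniture, $50.00 or more → 5.25% → $8.94
Coat rack $77.78: household furniture, $50.00 or more → 5.25% → $4.08
Pet grooming $97.00: taxable services → 0% → $0.00
Desk lamp $28.87: household furniture, under $50.00 → 3% → $0.87
Subtotal = $374.01; tax = $13.89; total due = $387.90

$387.90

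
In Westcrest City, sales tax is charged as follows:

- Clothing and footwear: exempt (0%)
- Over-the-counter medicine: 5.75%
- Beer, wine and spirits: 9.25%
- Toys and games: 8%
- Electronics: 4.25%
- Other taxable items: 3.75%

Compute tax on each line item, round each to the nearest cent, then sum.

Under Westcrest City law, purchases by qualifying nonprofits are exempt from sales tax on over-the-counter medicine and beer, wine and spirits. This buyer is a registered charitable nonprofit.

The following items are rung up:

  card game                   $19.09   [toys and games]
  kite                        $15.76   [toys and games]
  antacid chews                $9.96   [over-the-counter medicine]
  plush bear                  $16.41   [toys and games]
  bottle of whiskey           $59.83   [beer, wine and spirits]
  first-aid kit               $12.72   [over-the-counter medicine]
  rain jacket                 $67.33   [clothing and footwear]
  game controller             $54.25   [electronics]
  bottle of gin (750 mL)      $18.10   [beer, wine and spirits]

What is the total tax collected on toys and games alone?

Card game $19.09: toys and games → 8% → $1.53
Kite $15.76: toys and games → 8% → $1.26
Plush bear $16.41: toys and games → 8% → $1.31
Tax on toys and games = $1.53 + $1.26 + $1.31 = $4.10

$4.10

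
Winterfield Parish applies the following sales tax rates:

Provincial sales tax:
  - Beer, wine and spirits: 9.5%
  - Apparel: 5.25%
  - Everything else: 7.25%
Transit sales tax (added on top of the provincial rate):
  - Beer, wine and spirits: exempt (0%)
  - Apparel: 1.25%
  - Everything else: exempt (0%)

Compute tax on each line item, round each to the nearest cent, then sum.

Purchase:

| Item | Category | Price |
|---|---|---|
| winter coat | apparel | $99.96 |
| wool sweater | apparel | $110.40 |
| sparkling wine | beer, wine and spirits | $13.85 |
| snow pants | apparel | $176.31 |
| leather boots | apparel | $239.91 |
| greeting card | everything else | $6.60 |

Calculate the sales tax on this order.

Winter coat $99.96: apparel → 5.25% + 1.25% transit = 6.5% → $6.50
Wool sweater $110.40: apparel → 5.25% + 1.25% transit = 6.5% → $7.18
Sparkling wine $13.85: beer, wine and spirits → 9.5% + 0% transit = 9.5% → $1.32
Snow pants $176.31: apparel → 5.25% + 1.25% transit = 6.5% → $11.46
Leather boots $239.91: apparel → 5.25% + 1.25% transit = 6.5% → $15.59
Greeting card $6.60: everything else → 7.25% + 0% transit = 7.25% → $0.48
Total tax = $6.50 + $7.18 + $1.32 + $11.46 + $15.59 + $0.48 = $42.53

$42.53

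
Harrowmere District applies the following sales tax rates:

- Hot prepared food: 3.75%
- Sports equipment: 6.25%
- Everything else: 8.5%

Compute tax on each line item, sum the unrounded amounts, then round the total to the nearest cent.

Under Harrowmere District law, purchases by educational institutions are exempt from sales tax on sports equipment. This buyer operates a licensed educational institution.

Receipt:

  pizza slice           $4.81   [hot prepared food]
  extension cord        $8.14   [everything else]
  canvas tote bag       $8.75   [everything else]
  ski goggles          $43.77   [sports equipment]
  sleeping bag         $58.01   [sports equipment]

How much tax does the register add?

Pizza slice $4.81: hot prepared food → 3.75% → $0.180375
Extension cord $8.14: everything else → 8.5% → $0.6919
Canvas tote bag $8.75: everything else → 8.5% → $0.74375
Ski goggles $43.77: sports equipment, buyer-exempt → 0% → $0.00
Sleeping bag $58.01: sports equipment, buyer-exempt → 0% → $0.00
Unrounded tax sum = $1.616025 → $1.62

$1.62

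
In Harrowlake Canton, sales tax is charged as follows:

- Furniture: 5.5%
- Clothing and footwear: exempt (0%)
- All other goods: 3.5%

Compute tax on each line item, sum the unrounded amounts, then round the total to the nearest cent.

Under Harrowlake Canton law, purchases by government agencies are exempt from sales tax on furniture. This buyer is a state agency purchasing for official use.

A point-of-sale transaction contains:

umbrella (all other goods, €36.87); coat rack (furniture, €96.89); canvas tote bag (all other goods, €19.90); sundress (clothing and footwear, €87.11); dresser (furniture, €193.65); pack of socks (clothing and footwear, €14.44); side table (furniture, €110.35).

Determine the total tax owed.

€1.99

Umbrella €36.87: all other goods → 3.5% → €1.29045
Coat rack €96.89: furniture, buyer-exempt → 0% → €0.00
Canvas tote bag €19.90: all other goods → 3.5% → €0.6965
Sundress €87.11: clothing and footwear → 0% → €0.00
Dresser €193.65: furniture, buyer-exempt → 0% → €0.00
Pack of socks €14.44: clothing and footwear → 0% → €0.00
Side table €110.35: furniture, buyer-exempt → 0% → €0.00
Unrounded tax sum = €1.98695 → €1.99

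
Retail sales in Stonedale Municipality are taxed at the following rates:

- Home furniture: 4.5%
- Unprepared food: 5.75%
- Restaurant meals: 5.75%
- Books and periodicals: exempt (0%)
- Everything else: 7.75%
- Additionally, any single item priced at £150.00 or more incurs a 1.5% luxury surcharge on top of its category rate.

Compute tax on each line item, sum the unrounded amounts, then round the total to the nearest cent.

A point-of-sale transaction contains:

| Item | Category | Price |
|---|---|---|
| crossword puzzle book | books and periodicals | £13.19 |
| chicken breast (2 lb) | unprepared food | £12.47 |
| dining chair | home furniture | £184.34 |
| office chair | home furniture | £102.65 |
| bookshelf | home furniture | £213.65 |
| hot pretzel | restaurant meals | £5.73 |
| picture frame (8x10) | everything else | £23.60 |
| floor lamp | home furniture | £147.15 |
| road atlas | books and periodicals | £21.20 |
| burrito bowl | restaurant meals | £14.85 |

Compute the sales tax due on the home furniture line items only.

Dining chair £184.34: home furniture → 4.5% + 1.5% surcharge = 6% → £11.0604
Office chair £102.65: home furniture → 4.5% → £4.61925
Bookshelf £213.65: home furniture → 4.5% + 1.5% surcharge = 6% → £12.819
Floor lamp £147.15: home furniture → 4.5% → £6.62175
Tax on home furniture: unrounded sum = £35.1204 → £35.12

£35.12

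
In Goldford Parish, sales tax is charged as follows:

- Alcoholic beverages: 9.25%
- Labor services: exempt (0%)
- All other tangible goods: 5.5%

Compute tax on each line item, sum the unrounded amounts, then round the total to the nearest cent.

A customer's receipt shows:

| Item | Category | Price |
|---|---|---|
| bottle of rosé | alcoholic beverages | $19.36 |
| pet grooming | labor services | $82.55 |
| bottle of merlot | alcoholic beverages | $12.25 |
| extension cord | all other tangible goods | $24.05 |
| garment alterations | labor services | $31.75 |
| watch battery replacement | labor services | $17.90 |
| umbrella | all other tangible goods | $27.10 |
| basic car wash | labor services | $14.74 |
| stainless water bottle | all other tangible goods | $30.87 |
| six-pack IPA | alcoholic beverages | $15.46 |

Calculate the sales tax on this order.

Bottle of rosé $19.36: alcoholic beverages → 9.25% → $1.7908
Pet grooming $82.55: labor services → 0% → $0.00
Bottle of merlot $12.25: alcoholic beverages → 9.25% → $1.133125
Extension cord $24.05: all other tangible goods → 5.5% → $1.32275
Garment alterations $31.75: labor services → 0% → $0.00
Watch battery replacement $17.90: labor services → 0% → $0.00
Umbrella $27.10: all other tangible goods → 5.5% → $1.4905
Basic car wash $14.74: labor services → 0% → $0.00
Stainless water bottle $30.87: all other tangible goods → 5.5% → $1.69785
Six-pack IPA $15.46: alcoholic beverages → 9.25% → $1.43005
Unrounded tax sum = $8.865075 → $8.87

$8.87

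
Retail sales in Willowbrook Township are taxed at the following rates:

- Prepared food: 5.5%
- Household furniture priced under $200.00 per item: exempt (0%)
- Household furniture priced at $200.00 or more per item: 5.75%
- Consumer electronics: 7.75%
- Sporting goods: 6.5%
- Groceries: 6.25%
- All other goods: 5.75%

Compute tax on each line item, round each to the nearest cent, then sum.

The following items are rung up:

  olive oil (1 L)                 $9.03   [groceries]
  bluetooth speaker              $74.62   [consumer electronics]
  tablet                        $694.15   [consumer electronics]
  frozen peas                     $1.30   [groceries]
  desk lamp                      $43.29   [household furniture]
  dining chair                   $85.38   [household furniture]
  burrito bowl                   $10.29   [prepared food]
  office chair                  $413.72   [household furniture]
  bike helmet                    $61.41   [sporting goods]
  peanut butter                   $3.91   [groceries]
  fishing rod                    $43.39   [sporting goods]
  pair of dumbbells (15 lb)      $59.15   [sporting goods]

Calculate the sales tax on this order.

Olive oil (1 L) $9.03: groceries → 6.25% → $0.56
Bluetooth speaker $74.62: consumer electronics → 7.75% → $5.78
Tablet $694.15: consumer electronics → 7.75% → $53.80
Frozen peas $1.30: groceries → 6.25% → $0.08
Desk lamp $43.29: household furniture, under $200.00 → 0% → $0.00
Dining chair $85.38: household furniture, under $200.00 → 0% → $0.00
Burrito bowl $10.29: prepared food → 5.5% → $0.57
Office chair $413.72: household furniture, $200.00 or more → 5.75% → $23.79
Bike helmet $61.41: sporting goods → 6.5% → $3.99
Peanut butter $3.91: groceries → 6.25% → $0.24
Fishing rod $43.39: sporting goods → 6.5% → $2.82
Pair of dumbbells (15 lb) $59.15: sporting goods → 6.5% → $3.84
Total tax = $0.56 + $5.78 + $53.80 + $0.08 + $0.57 + $23.79 + $3.99 + $0.24 + $2.82 + $3.84 = $95.47

$95.47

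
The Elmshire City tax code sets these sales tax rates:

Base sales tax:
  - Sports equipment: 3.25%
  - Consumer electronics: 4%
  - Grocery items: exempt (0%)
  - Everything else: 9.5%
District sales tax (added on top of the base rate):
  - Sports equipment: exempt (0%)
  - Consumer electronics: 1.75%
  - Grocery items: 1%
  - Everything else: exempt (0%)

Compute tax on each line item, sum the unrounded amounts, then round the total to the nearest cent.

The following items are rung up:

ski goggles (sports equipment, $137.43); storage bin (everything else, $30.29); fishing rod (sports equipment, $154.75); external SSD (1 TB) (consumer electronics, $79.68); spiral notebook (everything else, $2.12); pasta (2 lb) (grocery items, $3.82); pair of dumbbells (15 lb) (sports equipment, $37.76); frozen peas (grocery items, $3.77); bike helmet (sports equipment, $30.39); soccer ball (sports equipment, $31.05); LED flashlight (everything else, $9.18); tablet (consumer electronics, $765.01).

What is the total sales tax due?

$65.32

Ski goggles $137.43: sports equipment → 3.25% + 0% district = 3.25% → $4.466475
Storage bin $30.29: everything else → 9.5% + 0% district = 9.5% → $2.87755
Fishing rod $154.75: sports equipment → 3.25% + 0% district = 3.25% → $5.029375
External SSD (1 TB) $79.68: consumer electronics → 4% + 1.75% district = 5.75% → $4.5816
Spiral notebook $2.12: everything else → 9.5% + 0% district = 9.5% → $0.2014
Pasta (2 lb) $3.82: grocery items → 0% + 1% district = 1% → $0.0382
Pair of dumbbells (15 lb) $37.76: sports equipment → 3.25% + 0% district = 3.25% → $1.2272
Frozen peas $3.77: grocery items → 0% + 1% district = 1% → $0.0377
Bike helmet $30.39: sports equipment → 3.25% + 0% district = 3.25% → $0.987675
Soccer ball $31.05: sports equipment → 3.25% + 0% district = 3.25% → $1.009125
LED flashlight $9.18: everything else → 9.5% + 0% district = 9.5% → $0.8721
Tablet $765.01: consumer electronics → 4% + 1.75% district = 5.75% → $43.988075
Unrounded tax sum = $65.316475 → $65.32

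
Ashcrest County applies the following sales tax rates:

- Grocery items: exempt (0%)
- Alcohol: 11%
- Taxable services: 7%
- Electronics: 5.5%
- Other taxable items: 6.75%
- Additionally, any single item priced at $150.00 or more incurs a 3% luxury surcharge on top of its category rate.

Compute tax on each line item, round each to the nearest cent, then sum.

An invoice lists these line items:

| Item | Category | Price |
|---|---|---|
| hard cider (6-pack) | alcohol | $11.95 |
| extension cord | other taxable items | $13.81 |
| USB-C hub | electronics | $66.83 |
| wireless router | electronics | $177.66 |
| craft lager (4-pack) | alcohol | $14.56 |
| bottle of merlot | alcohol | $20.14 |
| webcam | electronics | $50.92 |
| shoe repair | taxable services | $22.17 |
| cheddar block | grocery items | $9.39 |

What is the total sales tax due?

$29.19

Hard cider (6-pack) $11.95: alcohol → 11% → $1.31
Extension cord $13.81: other taxable items → 6.75% → $0.93
USB-C hub $66.83: electronics → 5.5% → $3.68
Wireless router $177.66: electronics → 5.5% + 3% surcharge = 8.5% → $15.10
Craft lager (4-pack) $14.56: alcohol → 11% → $1.60
Bottle of merlot $20.14: alcohol → 11% → $2.22
Webcam $50.92: electronics → 5.5% → $2.80
Shoe repair $22.17: taxable services → 7% → $1.55
Cheddar block $9.39: grocery items → 0% → $0.00
Total tax = $1.31 + $0.93 + $3.68 + $15.10 + $1.60 + $2.22 + $2.80 + $1.55 = $29.19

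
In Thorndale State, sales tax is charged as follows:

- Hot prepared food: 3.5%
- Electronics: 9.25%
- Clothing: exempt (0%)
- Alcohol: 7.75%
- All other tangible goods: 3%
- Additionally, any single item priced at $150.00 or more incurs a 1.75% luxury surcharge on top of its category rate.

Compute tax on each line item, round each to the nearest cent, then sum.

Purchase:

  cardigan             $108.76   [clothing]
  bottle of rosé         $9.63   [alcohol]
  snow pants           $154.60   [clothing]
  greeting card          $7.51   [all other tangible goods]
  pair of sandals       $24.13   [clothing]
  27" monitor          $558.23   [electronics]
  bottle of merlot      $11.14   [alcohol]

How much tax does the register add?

$65.96

Cardigan $108.76: clothing → 0% → $0.00
Bottle of rosé $9.63: alcohol → 7.75% → $0.75
Snow pants $154.60: clothing → 0% + 1.75% surcharge = 1.75% → $2.71
Greeting card $7.51: all other tangible goods → 3% → $0.23
Pair of sandals $24.13: clothing → 0% → $0.00
27" monitor $558.23: electronics → 9.25% + 1.75% surcharge = 11% → $61.41
Bottle of merlot $11.14: alcohol → 7.75% → $0.86
Total tax = $0.75 + $2.71 + $0.23 + $61.41 + $0.86 = $65.96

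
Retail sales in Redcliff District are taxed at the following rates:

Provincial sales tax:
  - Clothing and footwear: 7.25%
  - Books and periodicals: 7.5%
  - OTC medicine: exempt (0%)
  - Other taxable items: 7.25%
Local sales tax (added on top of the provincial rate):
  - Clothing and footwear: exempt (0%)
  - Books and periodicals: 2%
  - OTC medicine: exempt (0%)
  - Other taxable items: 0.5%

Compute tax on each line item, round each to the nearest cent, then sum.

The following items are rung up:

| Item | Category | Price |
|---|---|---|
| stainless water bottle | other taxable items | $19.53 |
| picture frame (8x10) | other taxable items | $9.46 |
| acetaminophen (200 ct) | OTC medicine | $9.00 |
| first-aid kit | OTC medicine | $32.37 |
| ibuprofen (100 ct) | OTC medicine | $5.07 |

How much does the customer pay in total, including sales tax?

Stainless water bottle $19.53: other taxable items → 7.25% + 0.5% local = 7.75% → $1.51
Picture frame (8x10) $9.46: other taxable items → 7.25% + 0.5% local = 7.75% → $0.73
Acetaminophen (200 ct) $9.00: OTC medicine → 0% + 0% local = 0% → $0.00
First-aid kit $32.37: OTC medicine → 0% + 0% local = 0% → $0.00
Ibuprofen (100 ct) $5.07: OTC medicine → 0% + 0% local = 0% → $0.00
Subtotal = $75.43; tax = $2.24; total due = $77.67

$77.67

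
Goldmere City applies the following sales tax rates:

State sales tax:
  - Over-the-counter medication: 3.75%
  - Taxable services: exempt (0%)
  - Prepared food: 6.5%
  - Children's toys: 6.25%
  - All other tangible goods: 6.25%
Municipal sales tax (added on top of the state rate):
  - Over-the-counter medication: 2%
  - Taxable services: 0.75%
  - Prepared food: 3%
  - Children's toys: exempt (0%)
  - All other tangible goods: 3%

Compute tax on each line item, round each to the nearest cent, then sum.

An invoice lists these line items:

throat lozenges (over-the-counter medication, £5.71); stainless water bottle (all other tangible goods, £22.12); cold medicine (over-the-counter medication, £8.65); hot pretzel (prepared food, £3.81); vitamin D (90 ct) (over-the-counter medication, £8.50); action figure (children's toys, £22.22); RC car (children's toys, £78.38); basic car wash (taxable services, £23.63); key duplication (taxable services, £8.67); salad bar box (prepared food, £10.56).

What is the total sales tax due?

£11.27

Throat lozenges £5.71: over-the-counter medication → 3.75% + 2% municipal = 5.75% → £0.33
Stainless water bottle £22.12: all other tangible goods → 6.25% + 3% municipal = 9.25% → £2.05
Cold medicine £8.65: over-the-counter medication → 3.75% + 2% municipal = 5.75% → £0.50
Hot pretzel £3.81: prepared food → 6.5% + 3% municipal = 9.5% → £0.36
Vitamin D (90 ct) £8.50: over-the-counter medication → 3.75% + 2% municipal = 5.75% → £0.49
Action figure £22.22: children's toys → 6.25% + 0% municipal = 6.25% → £1.39
RC car £78.38: children's toys → 6.25% + 0% municipal = 6.25% → £4.90
Basic car wash £23.63: taxable services → 0% + 0.75% municipal = 0.75% → £0.18
Key duplication £8.67: taxable services → 0% + 0.75% municipal = 0.75% → £0.07
Salad bar box £10.56: prepared food → 6.5% + 3% municipal = 9.5% → £1.00
Total tax = £0.33 + £2.05 + £0.50 + £0.36 + £0.49 + £1.39 + £4.90 + £0.18 + £0.07 + £1.00 = £11.27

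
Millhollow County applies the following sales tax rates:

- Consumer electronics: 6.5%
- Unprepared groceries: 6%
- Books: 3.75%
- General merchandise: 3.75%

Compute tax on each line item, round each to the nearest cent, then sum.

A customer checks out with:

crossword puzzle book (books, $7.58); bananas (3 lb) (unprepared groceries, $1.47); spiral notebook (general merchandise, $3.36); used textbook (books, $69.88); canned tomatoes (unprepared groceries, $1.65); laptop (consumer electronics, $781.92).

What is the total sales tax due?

$54.04

Crossword puzzle book $7.58: books → 3.75% → $0.28
Bananas (3 lb) $1.47: unprepared groceries → 6% → $0.09
Spiral notebook $3.36: general merchandise → 3.75% → $0.13
Used textbook $69.88: books → 3.75% → $2.62
Canned tomatoes $1.65: unprepared groceries → 6% → $0.10
Laptop $781.92: consumer electronics → 6.5% → $50.82
Total tax = $0.28 + $0.09 + $0.13 + $2.62 + $0.10 + $50.82 = $54.04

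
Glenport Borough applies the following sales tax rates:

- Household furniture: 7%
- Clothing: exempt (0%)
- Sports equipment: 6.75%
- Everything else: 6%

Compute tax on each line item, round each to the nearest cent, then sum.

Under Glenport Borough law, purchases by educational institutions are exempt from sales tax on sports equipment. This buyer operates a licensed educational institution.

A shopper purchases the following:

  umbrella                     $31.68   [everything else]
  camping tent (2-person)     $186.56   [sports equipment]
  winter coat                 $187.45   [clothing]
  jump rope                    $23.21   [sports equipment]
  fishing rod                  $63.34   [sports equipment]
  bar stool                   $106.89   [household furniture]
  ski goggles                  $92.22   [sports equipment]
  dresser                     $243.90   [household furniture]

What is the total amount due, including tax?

$961.70

Umbrella $31.68: everything else → 6% → $1.90
Camping tent (2-person) $186.56: sports equipment, buyer-exempt → 0% → $0.00
Winter coat $187.45: clothing → 0% → $0.00
Jump rope $23.21: sports equipment, buyer-exempt → 0% → $0.00
Fishing rod $63.34: sports equipment, buyer-exempt → 0% → $0.00
Bar stool $106.89: household furniture → 7% → $7.48
Ski goggles $92.22: sports equipment, buyer-exempt → 0% → $0.00
Dresser $243.90: household furniture → 7% → $17.07
Subtotal = $935.25; tax = $26.45; total due = $961.70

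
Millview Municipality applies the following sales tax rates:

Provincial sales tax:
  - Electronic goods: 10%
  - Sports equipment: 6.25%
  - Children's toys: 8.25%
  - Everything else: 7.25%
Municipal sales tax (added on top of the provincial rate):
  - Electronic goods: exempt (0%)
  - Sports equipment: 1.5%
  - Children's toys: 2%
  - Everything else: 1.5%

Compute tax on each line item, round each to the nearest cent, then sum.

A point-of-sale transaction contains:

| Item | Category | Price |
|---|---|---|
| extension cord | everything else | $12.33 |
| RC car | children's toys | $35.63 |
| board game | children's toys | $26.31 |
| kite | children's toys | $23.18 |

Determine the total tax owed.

$9.81

Extension cord $12.33: everything else → 7.25% + 1.5% municipal = 8.75% → $1.08
RC car $35.63: children's toys → 8.25% + 2% municipal = 10.25% → $3.65
Board game $26.31: children's toys → 8.25% + 2% municipal = 10.25% → $2.70
Kite $23.18: children's toys → 8.25% + 2% municipal = 10.25% → $2.38
Total tax = $1.08 + $3.65 + $2.70 + $2.38 = $9.81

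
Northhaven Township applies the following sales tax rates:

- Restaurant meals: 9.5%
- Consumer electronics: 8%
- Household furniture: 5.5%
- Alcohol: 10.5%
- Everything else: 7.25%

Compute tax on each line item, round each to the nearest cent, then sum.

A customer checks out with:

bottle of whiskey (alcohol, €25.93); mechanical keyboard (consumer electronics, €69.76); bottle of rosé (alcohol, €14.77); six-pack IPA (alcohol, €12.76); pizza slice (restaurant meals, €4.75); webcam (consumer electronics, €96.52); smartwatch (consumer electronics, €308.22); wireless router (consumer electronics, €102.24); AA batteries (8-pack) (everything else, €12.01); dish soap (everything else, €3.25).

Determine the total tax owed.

€53.31

Bottle of whiskey €25.93: alcohol → 10.5% → €2.72
Mechanical keyboard €69.76: consumer electronics → 8% → €5.58
Bottle of rosé €14.77: alcohol → 10.5% → €1.55
Six-pack IPA €12.76: alcohol → 10.5% → €1.34
Pizza slice €4.75: restaurant meals → 9.5% → €0.45
Webcam €96.52: consumer electronics → 8% → €7.72
Smartwatch €308.22: consumer electronics → 8% → €24.66
Wireless router €102.24: consumer electronics → 8% → €8.18
AA batteries (8-pack) €12.01: everything else → 7.25% → €0.87
Dish soap €3.25: everything else → 7.25% → €0.24
Total tax = €2.72 + €5.58 + €1.55 + €1.34 + €0.45 + €7.72 + €24.66 + €8.18 + €0.87 + €0.24 = €53.31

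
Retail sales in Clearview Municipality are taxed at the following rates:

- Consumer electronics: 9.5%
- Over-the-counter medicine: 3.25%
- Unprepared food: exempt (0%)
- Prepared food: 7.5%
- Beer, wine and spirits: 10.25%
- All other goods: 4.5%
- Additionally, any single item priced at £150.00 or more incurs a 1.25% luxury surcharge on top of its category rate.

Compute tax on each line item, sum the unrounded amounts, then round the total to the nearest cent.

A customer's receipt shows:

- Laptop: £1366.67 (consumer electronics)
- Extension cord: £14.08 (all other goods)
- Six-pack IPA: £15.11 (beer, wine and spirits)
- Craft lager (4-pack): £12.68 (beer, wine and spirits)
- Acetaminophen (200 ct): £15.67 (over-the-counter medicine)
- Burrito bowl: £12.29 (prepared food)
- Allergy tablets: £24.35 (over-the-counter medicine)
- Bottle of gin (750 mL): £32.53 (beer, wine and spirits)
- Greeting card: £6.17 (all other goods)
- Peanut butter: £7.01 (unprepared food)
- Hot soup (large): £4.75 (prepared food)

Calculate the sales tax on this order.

Laptop £1366.67: consumer electronics → 9.5% + 1.25% surcharge = 10.75% → £146.917025
Extension cord £14.08: all other goods → 4.5% → £0.6336
Six-pack IPA £15.11: beer, wine and spirits → 10.25% → £1.548775
Craft lager (4-pack) £12.68: beer, wine and spirits → 10.25% → £1.2997
Acetaminophen (200 ct) £15.67: over-the-counter medicine → 3.25% → £0.509275
Burrito bowl £12.29: prepared food → 7.5% → £0.92175
Allergy tablets £24.35: over-the-counter medicine → 3.25% → £0.791375
Bottle of gin (750 mL) £32.53: beer, wine and spirits → 10.25% → £3.334325
Greeting card £6.17: all other goods → 4.5% → £0.27765
Peanut butter £7.01: unprepared food → 0% → £0.00
Hot soup (large) £4.75: prepared food → 7.5% → £0.35625
Unrounded tax sum = £156.589725 → £156.59

£156.59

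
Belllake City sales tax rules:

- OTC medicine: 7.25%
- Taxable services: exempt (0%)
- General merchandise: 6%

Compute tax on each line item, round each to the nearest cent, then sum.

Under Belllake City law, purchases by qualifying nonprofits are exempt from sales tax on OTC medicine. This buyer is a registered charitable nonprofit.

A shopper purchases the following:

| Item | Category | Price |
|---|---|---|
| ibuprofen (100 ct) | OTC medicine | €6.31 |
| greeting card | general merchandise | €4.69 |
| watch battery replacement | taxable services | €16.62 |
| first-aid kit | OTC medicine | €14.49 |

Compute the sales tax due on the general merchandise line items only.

€0.28

Greeting card €4.69: general merchandise → 6% → €0.28
Tax on general merchandise = €0.28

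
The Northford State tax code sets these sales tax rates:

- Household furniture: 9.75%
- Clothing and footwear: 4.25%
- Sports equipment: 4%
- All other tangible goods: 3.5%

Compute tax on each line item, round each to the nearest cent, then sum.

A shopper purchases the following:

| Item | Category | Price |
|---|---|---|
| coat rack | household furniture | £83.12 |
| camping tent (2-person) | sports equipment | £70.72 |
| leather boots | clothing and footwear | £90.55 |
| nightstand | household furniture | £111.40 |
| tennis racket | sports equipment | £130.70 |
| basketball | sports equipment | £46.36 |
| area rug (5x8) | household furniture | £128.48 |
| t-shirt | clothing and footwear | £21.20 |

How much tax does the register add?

£46.15

Coat rack £83.12: household furniture → 9.75% → £8.10
Camping tent (2-person) £70.72: sports equipment → 4% → £2.83
Leather boots £90.55: clothing and footwear → 4.25% → £3.85
Nightstand £111.40: household furniture → 9.75% → £10.86
Tennis racket £130.70: sports equipment → 4% → £5.23
Basketball £46.36: sports equipment → 4% → £1.85
Area rug (5x8) £128.48: household furniture → 9.75% → £12.53
T-shirt £21.20: clothing and footwear → 4.25% → £0.90
Total tax = £8.10 + £2.83 + £3.85 + £10.86 + £5.23 + £1.85 + £12.53 + £0.90 = £46.15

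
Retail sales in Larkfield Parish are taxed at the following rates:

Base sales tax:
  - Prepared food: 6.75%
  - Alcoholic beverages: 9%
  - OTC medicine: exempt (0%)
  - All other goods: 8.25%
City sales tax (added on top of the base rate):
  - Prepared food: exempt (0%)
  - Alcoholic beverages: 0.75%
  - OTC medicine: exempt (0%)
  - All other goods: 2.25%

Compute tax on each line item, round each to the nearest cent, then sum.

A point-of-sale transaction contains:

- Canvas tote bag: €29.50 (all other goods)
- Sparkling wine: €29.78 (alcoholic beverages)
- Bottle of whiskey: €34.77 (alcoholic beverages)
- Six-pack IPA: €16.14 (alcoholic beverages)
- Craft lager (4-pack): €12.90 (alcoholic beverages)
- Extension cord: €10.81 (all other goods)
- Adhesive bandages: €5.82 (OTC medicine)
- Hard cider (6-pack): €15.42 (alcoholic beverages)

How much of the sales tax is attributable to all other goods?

Canvas tote bag €29.50: all other goods → 8.25% + 2.25% city = 10.5% → €3.10
Extension cord €10.81: all other goods → 8.25% + 2.25% city = 10.5% → €1.14
Tax on all other goods = €3.10 + €1.14 = €4.24

€4.24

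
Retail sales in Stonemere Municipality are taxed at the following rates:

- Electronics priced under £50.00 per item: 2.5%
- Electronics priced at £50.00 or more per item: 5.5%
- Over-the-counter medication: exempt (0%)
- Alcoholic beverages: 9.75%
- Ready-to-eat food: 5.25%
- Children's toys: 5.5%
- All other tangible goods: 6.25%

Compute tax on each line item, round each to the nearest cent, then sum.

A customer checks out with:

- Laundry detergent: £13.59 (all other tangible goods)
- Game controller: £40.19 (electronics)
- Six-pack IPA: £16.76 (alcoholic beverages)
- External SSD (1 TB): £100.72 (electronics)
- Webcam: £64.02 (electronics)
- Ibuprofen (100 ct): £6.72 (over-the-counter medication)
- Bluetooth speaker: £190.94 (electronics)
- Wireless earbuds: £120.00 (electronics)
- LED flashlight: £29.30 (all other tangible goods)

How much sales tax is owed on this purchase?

£31.47

Laundry detergent £13.59: all other tangible goods → 6.25% → £0.85
Game controller £40.19: electronics, under £50.00 → 2.5% → £1.00
Six-pack IPA £16.76: alcoholic beverages → 9.75% → £1.63
External SSD (1 TB) £100.72: electronics, £50.00 or more → 5.5% → £5.54
Webcam £64.02: electronics, £50.00 or more → 5.5% → £3.52
Ibuprofen (100 ct) £6.72: over-the-counter medication → 0% → £0.00
Bluetooth speaker £190.94: electronics, £50.00 or more → 5.5% → £10.50
Wireless earbuds £120.00: electronics, £50.00 or more → 5.5% → £6.60
LED flashlight £29.30: all other tangible goods → 6.25% → £1.83
Total tax = £0.85 + £1.00 + £1.63 + £5.54 + £3.52 + £10.50 + £6.60 + £1.83 = £31.47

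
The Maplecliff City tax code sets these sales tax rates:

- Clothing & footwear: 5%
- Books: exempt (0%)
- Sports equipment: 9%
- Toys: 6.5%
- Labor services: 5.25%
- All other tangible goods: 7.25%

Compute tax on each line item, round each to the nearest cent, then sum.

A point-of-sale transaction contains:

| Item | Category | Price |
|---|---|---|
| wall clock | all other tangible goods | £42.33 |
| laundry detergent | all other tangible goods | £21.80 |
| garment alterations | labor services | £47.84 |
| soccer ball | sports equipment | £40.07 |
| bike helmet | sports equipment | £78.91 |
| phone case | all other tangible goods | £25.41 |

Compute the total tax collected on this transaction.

Wall clock £42.33: all other tangible goods → 7.25% → £3.07
Laundry detergent £21.80: all other tangible goods → 7.25% → £1.58
Garment alterations £47.84: labor services → 5.25% → £2.51
Soccer ball £40.07: sports equipment → 9% → £3.61
Bike helmet £78.91: sports equipment → 9% → £7.10
Phone case £25.41: all other tangible goods → 7.25% → £1.84
Total tax = £3.07 + £1.58 + £2.51 + £3.61 + £7.10 + £1.84 = £19.71

£19.71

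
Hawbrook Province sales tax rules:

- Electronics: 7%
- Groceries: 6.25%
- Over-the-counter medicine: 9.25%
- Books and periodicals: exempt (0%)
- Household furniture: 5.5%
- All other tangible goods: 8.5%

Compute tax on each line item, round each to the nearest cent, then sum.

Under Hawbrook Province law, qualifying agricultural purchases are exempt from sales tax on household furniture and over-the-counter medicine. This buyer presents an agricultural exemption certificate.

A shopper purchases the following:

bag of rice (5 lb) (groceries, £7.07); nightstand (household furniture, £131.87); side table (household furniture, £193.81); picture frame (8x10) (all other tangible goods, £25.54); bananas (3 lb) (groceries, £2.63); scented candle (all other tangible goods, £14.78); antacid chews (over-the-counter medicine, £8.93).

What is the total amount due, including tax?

Bag of rice (5 lb) £7.07: groceries → 6.25% → £0.44
Nightstand £131.87: household furniture, buyer-exempt → 0% → £0.00
Side table £193.81: household furniture, buyer-exempt → 0% → £0.00
Picture frame (8x10) £25.54: all other tangible goods → 8.5% → £2.17
Bananas (3 lb) £2.63: groceries → 6.25% → £0.16
Scented candle £14.78: all other tangible goods → 8.5% → £1.26
Antacid chews £8.93: over-the-counter medicine, buyer-exempt → 0% → £0.00
Subtotal = £384.63; tax = £4.03; total due = £388.66

£388.66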